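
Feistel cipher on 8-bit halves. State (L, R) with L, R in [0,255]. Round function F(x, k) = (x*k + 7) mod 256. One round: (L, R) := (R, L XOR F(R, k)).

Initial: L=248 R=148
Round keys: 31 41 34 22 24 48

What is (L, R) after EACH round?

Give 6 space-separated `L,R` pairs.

Round 1 (k=31): L=148 R=11
Round 2 (k=41): L=11 R=94
Round 3 (k=34): L=94 R=136
Round 4 (k=22): L=136 R=233
Round 5 (k=24): L=233 R=87
Round 6 (k=48): L=87 R=190

Answer: 148,11 11,94 94,136 136,233 233,87 87,190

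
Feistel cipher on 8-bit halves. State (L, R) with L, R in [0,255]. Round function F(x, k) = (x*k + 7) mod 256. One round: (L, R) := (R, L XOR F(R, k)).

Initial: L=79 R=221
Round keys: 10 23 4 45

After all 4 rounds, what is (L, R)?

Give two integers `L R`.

Round 1 (k=10): L=221 R=230
Round 2 (k=23): L=230 R=108
Round 3 (k=4): L=108 R=81
Round 4 (k=45): L=81 R=40

Answer: 81 40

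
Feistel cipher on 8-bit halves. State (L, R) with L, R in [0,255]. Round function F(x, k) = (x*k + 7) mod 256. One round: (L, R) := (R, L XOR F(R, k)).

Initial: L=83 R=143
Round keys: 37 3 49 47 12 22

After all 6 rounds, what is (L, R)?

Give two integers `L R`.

Round 1 (k=37): L=143 R=225
Round 2 (k=3): L=225 R=37
Round 3 (k=49): L=37 R=253
Round 4 (k=47): L=253 R=95
Round 5 (k=12): L=95 R=134
Round 6 (k=22): L=134 R=212

Answer: 134 212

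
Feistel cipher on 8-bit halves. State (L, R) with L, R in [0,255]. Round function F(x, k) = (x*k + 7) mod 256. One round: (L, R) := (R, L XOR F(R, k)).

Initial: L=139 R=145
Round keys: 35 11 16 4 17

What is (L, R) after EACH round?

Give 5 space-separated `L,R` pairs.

Answer: 145,81 81,19 19,102 102,140 140,53

Derivation:
Round 1 (k=35): L=145 R=81
Round 2 (k=11): L=81 R=19
Round 3 (k=16): L=19 R=102
Round 4 (k=4): L=102 R=140
Round 5 (k=17): L=140 R=53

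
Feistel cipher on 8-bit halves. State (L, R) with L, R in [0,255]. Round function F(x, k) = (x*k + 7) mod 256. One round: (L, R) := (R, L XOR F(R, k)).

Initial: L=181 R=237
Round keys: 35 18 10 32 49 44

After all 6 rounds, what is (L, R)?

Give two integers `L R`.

Answer: 130 88

Derivation:
Round 1 (k=35): L=237 R=219
Round 2 (k=18): L=219 R=128
Round 3 (k=10): L=128 R=220
Round 4 (k=32): L=220 R=7
Round 5 (k=49): L=7 R=130
Round 6 (k=44): L=130 R=88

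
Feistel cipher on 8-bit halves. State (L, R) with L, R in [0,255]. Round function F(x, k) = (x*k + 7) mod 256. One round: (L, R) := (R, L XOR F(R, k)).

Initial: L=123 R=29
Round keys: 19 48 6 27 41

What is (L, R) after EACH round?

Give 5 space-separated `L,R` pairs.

Answer: 29,85 85,234 234,214 214,115 115,164

Derivation:
Round 1 (k=19): L=29 R=85
Round 2 (k=48): L=85 R=234
Round 3 (k=6): L=234 R=214
Round 4 (k=27): L=214 R=115
Round 5 (k=41): L=115 R=164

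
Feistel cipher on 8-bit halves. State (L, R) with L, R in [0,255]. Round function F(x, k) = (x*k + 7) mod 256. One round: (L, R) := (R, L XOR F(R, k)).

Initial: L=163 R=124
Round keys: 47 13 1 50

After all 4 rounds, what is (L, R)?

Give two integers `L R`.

Round 1 (k=47): L=124 R=104
Round 2 (k=13): L=104 R=51
Round 3 (k=1): L=51 R=82
Round 4 (k=50): L=82 R=56

Answer: 82 56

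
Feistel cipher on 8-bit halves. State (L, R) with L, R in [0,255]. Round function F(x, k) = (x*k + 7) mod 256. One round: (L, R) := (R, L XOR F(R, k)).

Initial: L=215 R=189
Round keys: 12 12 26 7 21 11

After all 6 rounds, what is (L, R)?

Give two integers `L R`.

Answer: 230 99

Derivation:
Round 1 (k=12): L=189 R=52
Round 2 (k=12): L=52 R=202
Round 3 (k=26): L=202 R=191
Round 4 (k=7): L=191 R=138
Round 5 (k=21): L=138 R=230
Round 6 (k=11): L=230 R=99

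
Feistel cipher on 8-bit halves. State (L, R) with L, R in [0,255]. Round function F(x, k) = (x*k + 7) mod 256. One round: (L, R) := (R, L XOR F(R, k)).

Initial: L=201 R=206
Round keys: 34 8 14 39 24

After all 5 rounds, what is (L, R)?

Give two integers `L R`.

Round 1 (k=34): L=206 R=170
Round 2 (k=8): L=170 R=153
Round 3 (k=14): L=153 R=207
Round 4 (k=39): L=207 R=9
Round 5 (k=24): L=9 R=16

Answer: 9 16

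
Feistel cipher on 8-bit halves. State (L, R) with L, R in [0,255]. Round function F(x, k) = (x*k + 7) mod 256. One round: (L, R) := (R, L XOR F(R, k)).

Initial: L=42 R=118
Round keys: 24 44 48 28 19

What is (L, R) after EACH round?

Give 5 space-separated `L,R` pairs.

Answer: 118,61 61,245 245,202 202,234 234,175

Derivation:
Round 1 (k=24): L=118 R=61
Round 2 (k=44): L=61 R=245
Round 3 (k=48): L=245 R=202
Round 4 (k=28): L=202 R=234
Round 5 (k=19): L=234 R=175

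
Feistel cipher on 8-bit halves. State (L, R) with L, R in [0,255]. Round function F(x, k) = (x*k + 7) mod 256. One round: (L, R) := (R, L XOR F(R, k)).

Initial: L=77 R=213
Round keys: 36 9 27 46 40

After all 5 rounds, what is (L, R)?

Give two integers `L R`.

Round 1 (k=36): L=213 R=182
Round 2 (k=9): L=182 R=184
Round 3 (k=27): L=184 R=217
Round 4 (k=46): L=217 R=189
Round 5 (k=40): L=189 R=86

Answer: 189 86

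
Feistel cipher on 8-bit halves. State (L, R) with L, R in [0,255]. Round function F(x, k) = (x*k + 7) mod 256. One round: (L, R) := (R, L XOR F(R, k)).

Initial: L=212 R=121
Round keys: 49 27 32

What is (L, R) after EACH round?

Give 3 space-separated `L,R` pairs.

Round 1 (k=49): L=121 R=228
Round 2 (k=27): L=228 R=106
Round 3 (k=32): L=106 R=163

Answer: 121,228 228,106 106,163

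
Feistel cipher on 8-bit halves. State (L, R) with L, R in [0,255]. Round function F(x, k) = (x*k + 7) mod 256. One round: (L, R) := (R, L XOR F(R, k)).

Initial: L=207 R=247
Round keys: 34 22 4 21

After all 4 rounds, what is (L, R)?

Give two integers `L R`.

Round 1 (k=34): L=247 R=26
Round 2 (k=22): L=26 R=180
Round 3 (k=4): L=180 R=205
Round 4 (k=21): L=205 R=108

Answer: 205 108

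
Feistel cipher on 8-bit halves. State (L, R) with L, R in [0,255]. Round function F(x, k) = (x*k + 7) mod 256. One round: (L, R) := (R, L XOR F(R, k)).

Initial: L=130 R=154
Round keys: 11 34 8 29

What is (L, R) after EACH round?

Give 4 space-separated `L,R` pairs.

Round 1 (k=11): L=154 R=39
Round 2 (k=34): L=39 R=175
Round 3 (k=8): L=175 R=88
Round 4 (k=29): L=88 R=80

Answer: 154,39 39,175 175,88 88,80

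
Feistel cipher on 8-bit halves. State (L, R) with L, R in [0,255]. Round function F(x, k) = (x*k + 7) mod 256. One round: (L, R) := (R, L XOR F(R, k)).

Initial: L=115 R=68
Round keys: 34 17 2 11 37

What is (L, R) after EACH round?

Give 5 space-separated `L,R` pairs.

Answer: 68,124 124,7 7,105 105,141 141,1

Derivation:
Round 1 (k=34): L=68 R=124
Round 2 (k=17): L=124 R=7
Round 3 (k=2): L=7 R=105
Round 4 (k=11): L=105 R=141
Round 5 (k=37): L=141 R=1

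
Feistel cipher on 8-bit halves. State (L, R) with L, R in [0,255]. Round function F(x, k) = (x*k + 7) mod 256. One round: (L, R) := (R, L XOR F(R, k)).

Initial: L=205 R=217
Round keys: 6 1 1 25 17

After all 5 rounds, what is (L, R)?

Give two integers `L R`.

Round 1 (k=6): L=217 R=208
Round 2 (k=1): L=208 R=14
Round 3 (k=1): L=14 R=197
Round 4 (k=25): L=197 R=74
Round 5 (k=17): L=74 R=52

Answer: 74 52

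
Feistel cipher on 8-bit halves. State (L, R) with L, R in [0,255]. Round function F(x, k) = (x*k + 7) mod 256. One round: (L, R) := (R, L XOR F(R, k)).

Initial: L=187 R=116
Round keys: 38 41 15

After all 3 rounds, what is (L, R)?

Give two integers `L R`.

Answer: 95 28

Derivation:
Round 1 (k=38): L=116 R=132
Round 2 (k=41): L=132 R=95
Round 3 (k=15): L=95 R=28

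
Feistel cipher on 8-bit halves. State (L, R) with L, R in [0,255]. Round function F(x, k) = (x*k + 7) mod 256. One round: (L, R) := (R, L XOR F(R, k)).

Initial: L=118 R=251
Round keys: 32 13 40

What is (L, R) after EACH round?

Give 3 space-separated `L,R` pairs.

Round 1 (k=32): L=251 R=17
Round 2 (k=13): L=17 R=31
Round 3 (k=40): L=31 R=206

Answer: 251,17 17,31 31,206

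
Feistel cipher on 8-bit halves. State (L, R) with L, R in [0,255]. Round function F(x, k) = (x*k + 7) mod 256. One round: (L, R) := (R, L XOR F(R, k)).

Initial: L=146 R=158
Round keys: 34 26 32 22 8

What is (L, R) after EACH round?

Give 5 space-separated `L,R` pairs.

Round 1 (k=34): L=158 R=145
Round 2 (k=26): L=145 R=95
Round 3 (k=32): L=95 R=118
Round 4 (k=22): L=118 R=116
Round 5 (k=8): L=116 R=209

Answer: 158,145 145,95 95,118 118,116 116,209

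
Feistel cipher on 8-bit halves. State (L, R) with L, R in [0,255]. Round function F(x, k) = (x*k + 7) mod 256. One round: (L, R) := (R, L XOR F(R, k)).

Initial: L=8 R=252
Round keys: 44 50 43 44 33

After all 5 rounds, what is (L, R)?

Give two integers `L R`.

Answer: 74 100

Derivation:
Round 1 (k=44): L=252 R=95
Round 2 (k=50): L=95 R=105
Round 3 (k=43): L=105 R=245
Round 4 (k=44): L=245 R=74
Round 5 (k=33): L=74 R=100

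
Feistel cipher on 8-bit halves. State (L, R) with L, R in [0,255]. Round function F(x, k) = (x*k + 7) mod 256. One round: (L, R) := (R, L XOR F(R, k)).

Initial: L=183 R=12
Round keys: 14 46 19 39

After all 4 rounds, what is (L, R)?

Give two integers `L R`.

Answer: 208 236

Derivation:
Round 1 (k=14): L=12 R=24
Round 2 (k=46): L=24 R=91
Round 3 (k=19): L=91 R=208
Round 4 (k=39): L=208 R=236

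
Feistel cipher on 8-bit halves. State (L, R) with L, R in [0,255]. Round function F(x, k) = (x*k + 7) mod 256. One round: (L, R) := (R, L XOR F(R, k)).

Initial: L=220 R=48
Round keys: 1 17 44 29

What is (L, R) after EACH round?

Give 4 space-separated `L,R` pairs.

Round 1 (k=1): L=48 R=235
Round 2 (k=17): L=235 R=146
Round 3 (k=44): L=146 R=244
Round 4 (k=29): L=244 R=57

Answer: 48,235 235,146 146,244 244,57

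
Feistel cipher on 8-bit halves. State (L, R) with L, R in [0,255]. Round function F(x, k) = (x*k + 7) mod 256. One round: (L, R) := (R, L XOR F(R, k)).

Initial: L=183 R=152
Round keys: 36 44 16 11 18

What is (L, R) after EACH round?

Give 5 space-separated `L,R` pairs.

Round 1 (k=36): L=152 R=208
Round 2 (k=44): L=208 R=95
Round 3 (k=16): L=95 R=39
Round 4 (k=11): L=39 R=235
Round 5 (k=18): L=235 R=170

Answer: 152,208 208,95 95,39 39,235 235,170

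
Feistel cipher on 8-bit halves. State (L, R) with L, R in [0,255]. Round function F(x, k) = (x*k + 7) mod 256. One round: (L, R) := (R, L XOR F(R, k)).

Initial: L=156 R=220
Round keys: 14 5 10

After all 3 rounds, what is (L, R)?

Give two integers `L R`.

Round 1 (k=14): L=220 R=147
Round 2 (k=5): L=147 R=58
Round 3 (k=10): L=58 R=216

Answer: 58 216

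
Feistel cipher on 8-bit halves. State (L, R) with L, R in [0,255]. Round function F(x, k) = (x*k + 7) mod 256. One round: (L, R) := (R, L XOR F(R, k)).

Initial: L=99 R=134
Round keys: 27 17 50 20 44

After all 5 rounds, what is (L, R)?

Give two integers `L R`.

Answer: 68 184

Derivation:
Round 1 (k=27): L=134 R=74
Round 2 (k=17): L=74 R=119
Round 3 (k=50): L=119 R=15
Round 4 (k=20): L=15 R=68
Round 5 (k=44): L=68 R=184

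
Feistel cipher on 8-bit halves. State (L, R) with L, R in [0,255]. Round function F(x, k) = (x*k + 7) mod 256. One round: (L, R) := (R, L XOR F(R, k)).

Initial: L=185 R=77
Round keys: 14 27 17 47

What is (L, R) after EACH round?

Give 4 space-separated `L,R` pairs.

Round 1 (k=14): L=77 R=132
Round 2 (k=27): L=132 R=190
Round 3 (k=17): L=190 R=33
Round 4 (k=47): L=33 R=168

Answer: 77,132 132,190 190,33 33,168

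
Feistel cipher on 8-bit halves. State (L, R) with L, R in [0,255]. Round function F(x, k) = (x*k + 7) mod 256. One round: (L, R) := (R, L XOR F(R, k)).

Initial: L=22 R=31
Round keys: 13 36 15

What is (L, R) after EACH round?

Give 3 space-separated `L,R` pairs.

Answer: 31,140 140,168 168,83

Derivation:
Round 1 (k=13): L=31 R=140
Round 2 (k=36): L=140 R=168
Round 3 (k=15): L=168 R=83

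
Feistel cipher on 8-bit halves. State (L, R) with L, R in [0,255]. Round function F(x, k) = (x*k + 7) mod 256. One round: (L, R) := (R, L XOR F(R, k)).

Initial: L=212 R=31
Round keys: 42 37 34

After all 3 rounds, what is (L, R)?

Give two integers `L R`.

Answer: 11 180

Derivation:
Round 1 (k=42): L=31 R=201
Round 2 (k=37): L=201 R=11
Round 3 (k=34): L=11 R=180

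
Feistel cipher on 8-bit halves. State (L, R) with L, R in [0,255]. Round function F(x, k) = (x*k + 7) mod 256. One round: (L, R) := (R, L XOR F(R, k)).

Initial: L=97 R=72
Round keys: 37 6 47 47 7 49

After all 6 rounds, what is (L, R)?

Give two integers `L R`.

Answer: 163 116

Derivation:
Round 1 (k=37): L=72 R=14
Round 2 (k=6): L=14 R=19
Round 3 (k=47): L=19 R=138
Round 4 (k=47): L=138 R=78
Round 5 (k=7): L=78 R=163
Round 6 (k=49): L=163 R=116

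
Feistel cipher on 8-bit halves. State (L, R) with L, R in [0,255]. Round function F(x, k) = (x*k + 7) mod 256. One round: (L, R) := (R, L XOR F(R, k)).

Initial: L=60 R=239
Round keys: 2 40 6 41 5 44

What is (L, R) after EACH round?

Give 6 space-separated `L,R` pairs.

Answer: 239,217 217,0 0,222 222,149 149,46 46,122

Derivation:
Round 1 (k=2): L=239 R=217
Round 2 (k=40): L=217 R=0
Round 3 (k=6): L=0 R=222
Round 4 (k=41): L=222 R=149
Round 5 (k=5): L=149 R=46
Round 6 (k=44): L=46 R=122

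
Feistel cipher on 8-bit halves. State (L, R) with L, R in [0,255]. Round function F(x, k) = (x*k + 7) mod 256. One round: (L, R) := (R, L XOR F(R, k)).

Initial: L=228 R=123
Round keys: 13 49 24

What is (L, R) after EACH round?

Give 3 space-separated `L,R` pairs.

Answer: 123,162 162,114 114,21

Derivation:
Round 1 (k=13): L=123 R=162
Round 2 (k=49): L=162 R=114
Round 3 (k=24): L=114 R=21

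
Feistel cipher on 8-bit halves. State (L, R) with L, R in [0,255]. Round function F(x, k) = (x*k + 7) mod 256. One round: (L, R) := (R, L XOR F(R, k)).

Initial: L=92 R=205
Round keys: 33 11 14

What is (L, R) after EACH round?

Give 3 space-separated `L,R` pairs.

Answer: 205,40 40,114 114,107

Derivation:
Round 1 (k=33): L=205 R=40
Round 2 (k=11): L=40 R=114
Round 3 (k=14): L=114 R=107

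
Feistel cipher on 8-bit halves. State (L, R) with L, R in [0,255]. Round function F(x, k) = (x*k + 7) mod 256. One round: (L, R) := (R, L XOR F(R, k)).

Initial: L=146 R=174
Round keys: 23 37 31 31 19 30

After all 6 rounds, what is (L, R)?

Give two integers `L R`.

Round 1 (k=23): L=174 R=59
Round 2 (k=37): L=59 R=32
Round 3 (k=31): L=32 R=220
Round 4 (k=31): L=220 R=139
Round 5 (k=19): L=139 R=132
Round 6 (k=30): L=132 R=244

Answer: 132 244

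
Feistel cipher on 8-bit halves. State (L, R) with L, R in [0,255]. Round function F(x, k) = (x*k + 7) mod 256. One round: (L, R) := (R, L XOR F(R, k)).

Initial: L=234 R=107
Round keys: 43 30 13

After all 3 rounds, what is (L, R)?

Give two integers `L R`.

Round 1 (k=43): L=107 R=234
Round 2 (k=30): L=234 R=24
Round 3 (k=13): L=24 R=213

Answer: 24 213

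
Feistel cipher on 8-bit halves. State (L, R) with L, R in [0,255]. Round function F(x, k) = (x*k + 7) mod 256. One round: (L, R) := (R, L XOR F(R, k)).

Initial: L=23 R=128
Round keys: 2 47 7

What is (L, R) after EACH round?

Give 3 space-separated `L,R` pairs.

Answer: 128,16 16,119 119,88

Derivation:
Round 1 (k=2): L=128 R=16
Round 2 (k=47): L=16 R=119
Round 3 (k=7): L=119 R=88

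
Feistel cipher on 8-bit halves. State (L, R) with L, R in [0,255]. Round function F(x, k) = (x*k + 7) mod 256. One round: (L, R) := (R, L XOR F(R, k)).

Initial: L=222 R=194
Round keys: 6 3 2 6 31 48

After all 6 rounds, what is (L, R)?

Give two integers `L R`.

Answer: 154 184

Derivation:
Round 1 (k=6): L=194 R=77
Round 2 (k=3): L=77 R=44
Round 3 (k=2): L=44 R=18
Round 4 (k=6): L=18 R=95
Round 5 (k=31): L=95 R=154
Round 6 (k=48): L=154 R=184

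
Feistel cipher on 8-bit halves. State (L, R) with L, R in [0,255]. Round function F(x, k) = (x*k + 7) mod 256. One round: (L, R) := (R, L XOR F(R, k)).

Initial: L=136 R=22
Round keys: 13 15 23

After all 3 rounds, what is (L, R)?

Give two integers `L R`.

Round 1 (k=13): L=22 R=173
Round 2 (k=15): L=173 R=60
Round 3 (k=23): L=60 R=198

Answer: 60 198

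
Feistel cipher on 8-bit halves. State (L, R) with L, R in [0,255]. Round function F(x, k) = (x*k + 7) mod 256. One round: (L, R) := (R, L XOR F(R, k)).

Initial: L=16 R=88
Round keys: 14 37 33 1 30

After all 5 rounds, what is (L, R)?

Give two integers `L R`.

Round 1 (k=14): L=88 R=199
Round 2 (k=37): L=199 R=146
Round 3 (k=33): L=146 R=30
Round 4 (k=1): L=30 R=183
Round 5 (k=30): L=183 R=103

Answer: 183 103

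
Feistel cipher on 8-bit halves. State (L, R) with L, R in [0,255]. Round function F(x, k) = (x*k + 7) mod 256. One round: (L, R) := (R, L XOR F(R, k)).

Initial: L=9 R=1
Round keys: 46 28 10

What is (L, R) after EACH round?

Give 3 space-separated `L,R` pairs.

Round 1 (k=46): L=1 R=60
Round 2 (k=28): L=60 R=150
Round 3 (k=10): L=150 R=223

Answer: 1,60 60,150 150,223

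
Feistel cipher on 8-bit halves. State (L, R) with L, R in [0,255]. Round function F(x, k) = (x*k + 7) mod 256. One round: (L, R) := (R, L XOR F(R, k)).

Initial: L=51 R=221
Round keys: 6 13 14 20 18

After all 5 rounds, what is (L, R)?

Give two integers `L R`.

Round 1 (k=6): L=221 R=6
Round 2 (k=13): L=6 R=136
Round 3 (k=14): L=136 R=113
Round 4 (k=20): L=113 R=83
Round 5 (k=18): L=83 R=172

Answer: 83 172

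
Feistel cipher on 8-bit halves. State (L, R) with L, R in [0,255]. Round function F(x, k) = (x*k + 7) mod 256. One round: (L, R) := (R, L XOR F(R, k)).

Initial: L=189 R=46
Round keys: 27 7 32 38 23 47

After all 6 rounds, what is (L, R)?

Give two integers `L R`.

Answer: 192 171

Derivation:
Round 1 (k=27): L=46 R=92
Round 2 (k=7): L=92 R=165
Round 3 (k=32): L=165 R=251
Round 4 (k=38): L=251 R=236
Round 5 (k=23): L=236 R=192
Round 6 (k=47): L=192 R=171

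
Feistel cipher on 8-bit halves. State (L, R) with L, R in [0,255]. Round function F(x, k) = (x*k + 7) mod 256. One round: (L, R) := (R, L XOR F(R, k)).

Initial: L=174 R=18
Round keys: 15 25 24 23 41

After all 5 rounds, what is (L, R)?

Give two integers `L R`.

Answer: 243 14

Derivation:
Round 1 (k=15): L=18 R=187
Round 2 (k=25): L=187 R=88
Round 3 (k=24): L=88 R=252
Round 4 (k=23): L=252 R=243
Round 5 (k=41): L=243 R=14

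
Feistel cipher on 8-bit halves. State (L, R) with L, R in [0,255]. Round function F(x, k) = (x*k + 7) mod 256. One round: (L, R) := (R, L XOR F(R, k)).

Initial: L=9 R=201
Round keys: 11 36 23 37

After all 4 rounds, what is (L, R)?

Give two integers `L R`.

Round 1 (k=11): L=201 R=163
Round 2 (k=36): L=163 R=58
Round 3 (k=23): L=58 R=158
Round 4 (k=37): L=158 R=231

Answer: 158 231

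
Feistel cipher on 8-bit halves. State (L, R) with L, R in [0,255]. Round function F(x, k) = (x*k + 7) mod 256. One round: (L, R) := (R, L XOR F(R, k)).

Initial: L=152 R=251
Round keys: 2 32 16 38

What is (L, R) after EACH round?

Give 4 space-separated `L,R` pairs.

Round 1 (k=2): L=251 R=101
Round 2 (k=32): L=101 R=92
Round 3 (k=16): L=92 R=162
Round 4 (k=38): L=162 R=79

Answer: 251,101 101,92 92,162 162,79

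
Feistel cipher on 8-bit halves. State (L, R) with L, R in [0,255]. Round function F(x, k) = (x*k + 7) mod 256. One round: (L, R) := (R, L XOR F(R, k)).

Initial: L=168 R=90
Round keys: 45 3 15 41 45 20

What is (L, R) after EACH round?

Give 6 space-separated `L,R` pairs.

Answer: 90,113 113,0 0,118 118,237 237,198 198,146

Derivation:
Round 1 (k=45): L=90 R=113
Round 2 (k=3): L=113 R=0
Round 3 (k=15): L=0 R=118
Round 4 (k=41): L=118 R=237
Round 5 (k=45): L=237 R=198
Round 6 (k=20): L=198 R=146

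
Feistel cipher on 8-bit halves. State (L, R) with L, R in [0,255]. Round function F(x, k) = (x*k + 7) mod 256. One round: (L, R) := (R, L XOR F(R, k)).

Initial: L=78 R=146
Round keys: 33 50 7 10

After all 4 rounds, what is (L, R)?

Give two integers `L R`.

Round 1 (k=33): L=146 R=151
Round 2 (k=50): L=151 R=23
Round 3 (k=7): L=23 R=63
Round 4 (k=10): L=63 R=106

Answer: 63 106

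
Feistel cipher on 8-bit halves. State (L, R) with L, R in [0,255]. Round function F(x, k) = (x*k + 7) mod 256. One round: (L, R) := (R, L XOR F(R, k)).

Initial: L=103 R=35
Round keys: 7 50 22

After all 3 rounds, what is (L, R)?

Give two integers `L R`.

Round 1 (k=7): L=35 R=155
Round 2 (k=50): L=155 R=110
Round 3 (k=22): L=110 R=224

Answer: 110 224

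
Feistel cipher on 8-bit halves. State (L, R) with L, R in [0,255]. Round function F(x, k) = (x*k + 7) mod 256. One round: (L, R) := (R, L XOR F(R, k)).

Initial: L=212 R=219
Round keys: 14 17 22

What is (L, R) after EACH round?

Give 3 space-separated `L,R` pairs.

Answer: 219,213 213,247 247,148

Derivation:
Round 1 (k=14): L=219 R=213
Round 2 (k=17): L=213 R=247
Round 3 (k=22): L=247 R=148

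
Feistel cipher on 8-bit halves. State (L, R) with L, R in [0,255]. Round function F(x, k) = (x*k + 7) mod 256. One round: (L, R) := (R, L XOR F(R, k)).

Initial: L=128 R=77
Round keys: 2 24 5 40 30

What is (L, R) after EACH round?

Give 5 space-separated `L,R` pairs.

Answer: 77,33 33,82 82,128 128,85 85,125

Derivation:
Round 1 (k=2): L=77 R=33
Round 2 (k=24): L=33 R=82
Round 3 (k=5): L=82 R=128
Round 4 (k=40): L=128 R=85
Round 5 (k=30): L=85 R=125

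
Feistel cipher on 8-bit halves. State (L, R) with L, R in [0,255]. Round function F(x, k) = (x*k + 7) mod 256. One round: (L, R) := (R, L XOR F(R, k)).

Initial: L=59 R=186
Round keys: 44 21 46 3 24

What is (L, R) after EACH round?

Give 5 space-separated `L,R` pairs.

Round 1 (k=44): L=186 R=196
Round 2 (k=21): L=196 R=161
Round 3 (k=46): L=161 R=49
Round 4 (k=3): L=49 R=59
Round 5 (k=24): L=59 R=190

Answer: 186,196 196,161 161,49 49,59 59,190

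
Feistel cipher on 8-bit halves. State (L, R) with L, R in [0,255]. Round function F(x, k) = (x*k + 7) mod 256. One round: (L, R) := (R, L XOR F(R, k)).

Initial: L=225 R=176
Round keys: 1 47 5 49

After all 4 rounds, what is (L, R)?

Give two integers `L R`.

Answer: 186 192

Derivation:
Round 1 (k=1): L=176 R=86
Round 2 (k=47): L=86 R=97
Round 3 (k=5): L=97 R=186
Round 4 (k=49): L=186 R=192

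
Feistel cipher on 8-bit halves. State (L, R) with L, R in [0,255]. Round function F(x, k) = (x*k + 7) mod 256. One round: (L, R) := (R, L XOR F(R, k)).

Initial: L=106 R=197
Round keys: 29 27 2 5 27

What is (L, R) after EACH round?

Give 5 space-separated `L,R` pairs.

Round 1 (k=29): L=197 R=50
Round 2 (k=27): L=50 R=136
Round 3 (k=2): L=136 R=37
Round 4 (k=5): L=37 R=72
Round 5 (k=27): L=72 R=186

Answer: 197,50 50,136 136,37 37,72 72,186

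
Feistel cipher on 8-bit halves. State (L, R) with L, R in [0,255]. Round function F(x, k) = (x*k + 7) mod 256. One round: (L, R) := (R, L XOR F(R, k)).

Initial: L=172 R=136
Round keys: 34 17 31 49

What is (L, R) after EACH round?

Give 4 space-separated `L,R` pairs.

Round 1 (k=34): L=136 R=187
Round 2 (k=17): L=187 R=250
Round 3 (k=31): L=250 R=246
Round 4 (k=49): L=246 R=231

Answer: 136,187 187,250 250,246 246,231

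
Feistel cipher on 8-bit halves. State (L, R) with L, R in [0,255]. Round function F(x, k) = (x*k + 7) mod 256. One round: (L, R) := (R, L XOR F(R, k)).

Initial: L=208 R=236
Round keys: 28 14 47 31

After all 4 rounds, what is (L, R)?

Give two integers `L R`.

Round 1 (k=28): L=236 R=7
Round 2 (k=14): L=7 R=133
Round 3 (k=47): L=133 R=117
Round 4 (k=31): L=117 R=183

Answer: 117 183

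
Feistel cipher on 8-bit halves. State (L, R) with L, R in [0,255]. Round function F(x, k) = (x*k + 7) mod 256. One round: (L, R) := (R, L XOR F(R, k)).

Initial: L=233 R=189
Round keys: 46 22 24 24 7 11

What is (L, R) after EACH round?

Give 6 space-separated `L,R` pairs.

Round 1 (k=46): L=189 R=20
Round 2 (k=22): L=20 R=2
Round 3 (k=24): L=2 R=35
Round 4 (k=24): L=35 R=77
Round 5 (k=7): L=77 R=1
Round 6 (k=11): L=1 R=95

Answer: 189,20 20,2 2,35 35,77 77,1 1,95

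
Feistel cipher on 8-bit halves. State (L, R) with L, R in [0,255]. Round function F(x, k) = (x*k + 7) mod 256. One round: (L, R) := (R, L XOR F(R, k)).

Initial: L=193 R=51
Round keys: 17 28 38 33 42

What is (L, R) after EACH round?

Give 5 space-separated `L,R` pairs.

Answer: 51,171 171,136 136,156 156,171 171,137

Derivation:
Round 1 (k=17): L=51 R=171
Round 2 (k=28): L=171 R=136
Round 3 (k=38): L=136 R=156
Round 4 (k=33): L=156 R=171
Round 5 (k=42): L=171 R=137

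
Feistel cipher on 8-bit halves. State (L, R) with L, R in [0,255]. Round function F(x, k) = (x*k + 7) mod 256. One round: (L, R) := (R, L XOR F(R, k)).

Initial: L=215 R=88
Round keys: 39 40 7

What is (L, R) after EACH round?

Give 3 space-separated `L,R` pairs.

Round 1 (k=39): L=88 R=184
Round 2 (k=40): L=184 R=159
Round 3 (k=7): L=159 R=216

Answer: 88,184 184,159 159,216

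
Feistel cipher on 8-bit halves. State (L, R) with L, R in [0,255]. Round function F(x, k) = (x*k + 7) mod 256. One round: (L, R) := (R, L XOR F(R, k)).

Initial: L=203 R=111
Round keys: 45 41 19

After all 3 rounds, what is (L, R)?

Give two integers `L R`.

Round 1 (k=45): L=111 R=65
Round 2 (k=41): L=65 R=31
Round 3 (k=19): L=31 R=21

Answer: 31 21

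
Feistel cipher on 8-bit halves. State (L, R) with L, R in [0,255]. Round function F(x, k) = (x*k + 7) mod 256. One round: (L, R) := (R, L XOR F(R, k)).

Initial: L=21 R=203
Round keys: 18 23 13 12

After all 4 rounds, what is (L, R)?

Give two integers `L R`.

Round 1 (k=18): L=203 R=88
Round 2 (k=23): L=88 R=36
Round 3 (k=13): L=36 R=131
Round 4 (k=12): L=131 R=15

Answer: 131 15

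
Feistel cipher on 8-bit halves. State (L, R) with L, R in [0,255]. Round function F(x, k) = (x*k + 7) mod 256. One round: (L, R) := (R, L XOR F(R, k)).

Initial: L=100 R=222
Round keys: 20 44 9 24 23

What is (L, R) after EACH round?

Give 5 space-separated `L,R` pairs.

Answer: 222,59 59,245 245,159 159,26 26,194

Derivation:
Round 1 (k=20): L=222 R=59
Round 2 (k=44): L=59 R=245
Round 3 (k=9): L=245 R=159
Round 4 (k=24): L=159 R=26
Round 5 (k=23): L=26 R=194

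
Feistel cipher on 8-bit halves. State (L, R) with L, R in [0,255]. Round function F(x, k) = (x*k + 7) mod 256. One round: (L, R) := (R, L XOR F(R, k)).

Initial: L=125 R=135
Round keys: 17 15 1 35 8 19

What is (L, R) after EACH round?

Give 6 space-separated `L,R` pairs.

Answer: 135,131 131,51 51,185 185,97 97,182 182,232

Derivation:
Round 1 (k=17): L=135 R=131
Round 2 (k=15): L=131 R=51
Round 3 (k=1): L=51 R=185
Round 4 (k=35): L=185 R=97
Round 5 (k=8): L=97 R=182
Round 6 (k=19): L=182 R=232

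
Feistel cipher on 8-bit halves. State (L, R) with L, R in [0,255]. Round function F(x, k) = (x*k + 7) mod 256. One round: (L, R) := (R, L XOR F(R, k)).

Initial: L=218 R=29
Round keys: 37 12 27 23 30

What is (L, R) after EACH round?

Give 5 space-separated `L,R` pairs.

Answer: 29,226 226,130 130,95 95,18 18,124

Derivation:
Round 1 (k=37): L=29 R=226
Round 2 (k=12): L=226 R=130
Round 3 (k=27): L=130 R=95
Round 4 (k=23): L=95 R=18
Round 5 (k=30): L=18 R=124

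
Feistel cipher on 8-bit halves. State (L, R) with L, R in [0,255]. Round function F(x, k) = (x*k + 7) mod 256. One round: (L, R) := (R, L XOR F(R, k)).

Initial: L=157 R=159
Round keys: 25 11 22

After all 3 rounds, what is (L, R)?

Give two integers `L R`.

Answer: 71 50

Derivation:
Round 1 (k=25): L=159 R=19
Round 2 (k=11): L=19 R=71
Round 3 (k=22): L=71 R=50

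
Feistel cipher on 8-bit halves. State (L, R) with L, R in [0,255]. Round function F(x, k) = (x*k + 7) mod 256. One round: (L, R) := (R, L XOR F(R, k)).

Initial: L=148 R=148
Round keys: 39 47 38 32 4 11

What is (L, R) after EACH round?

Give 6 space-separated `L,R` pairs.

Round 1 (k=39): L=148 R=7
Round 2 (k=47): L=7 R=196
Round 3 (k=38): L=196 R=24
Round 4 (k=32): L=24 R=195
Round 5 (k=4): L=195 R=11
Round 6 (k=11): L=11 R=67

Answer: 148,7 7,196 196,24 24,195 195,11 11,67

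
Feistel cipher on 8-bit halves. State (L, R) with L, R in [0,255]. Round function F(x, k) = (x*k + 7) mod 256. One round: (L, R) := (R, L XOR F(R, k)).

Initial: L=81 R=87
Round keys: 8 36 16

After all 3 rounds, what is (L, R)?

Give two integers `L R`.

Answer: 40 105

Derivation:
Round 1 (k=8): L=87 R=238
Round 2 (k=36): L=238 R=40
Round 3 (k=16): L=40 R=105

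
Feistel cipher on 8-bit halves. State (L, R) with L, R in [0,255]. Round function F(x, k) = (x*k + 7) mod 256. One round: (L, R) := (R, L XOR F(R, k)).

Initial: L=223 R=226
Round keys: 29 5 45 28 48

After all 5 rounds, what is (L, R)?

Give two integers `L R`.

Answer: 232 3

Derivation:
Round 1 (k=29): L=226 R=126
Round 2 (k=5): L=126 R=159
Round 3 (k=45): L=159 R=132
Round 4 (k=28): L=132 R=232
Round 5 (k=48): L=232 R=3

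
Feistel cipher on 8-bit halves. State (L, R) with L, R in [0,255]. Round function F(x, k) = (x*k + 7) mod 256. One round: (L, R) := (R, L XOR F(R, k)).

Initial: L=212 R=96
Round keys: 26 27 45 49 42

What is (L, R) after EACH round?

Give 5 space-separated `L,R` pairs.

Answer: 96,19 19,104 104,92 92,203 203,9

Derivation:
Round 1 (k=26): L=96 R=19
Round 2 (k=27): L=19 R=104
Round 3 (k=45): L=104 R=92
Round 4 (k=49): L=92 R=203
Round 5 (k=42): L=203 R=9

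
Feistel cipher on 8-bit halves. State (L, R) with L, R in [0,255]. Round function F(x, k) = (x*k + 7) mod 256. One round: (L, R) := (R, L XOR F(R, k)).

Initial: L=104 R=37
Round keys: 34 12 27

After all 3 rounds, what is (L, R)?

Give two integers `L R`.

Round 1 (k=34): L=37 R=153
Round 2 (k=12): L=153 R=22
Round 3 (k=27): L=22 R=192

Answer: 22 192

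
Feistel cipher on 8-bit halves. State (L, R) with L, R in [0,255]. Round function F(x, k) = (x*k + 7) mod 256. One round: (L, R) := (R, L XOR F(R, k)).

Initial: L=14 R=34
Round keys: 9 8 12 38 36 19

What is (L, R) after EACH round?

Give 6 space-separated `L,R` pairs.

Answer: 34,55 55,157 157,84 84,226 226,155 155,106

Derivation:
Round 1 (k=9): L=34 R=55
Round 2 (k=8): L=55 R=157
Round 3 (k=12): L=157 R=84
Round 4 (k=38): L=84 R=226
Round 5 (k=36): L=226 R=155
Round 6 (k=19): L=155 R=106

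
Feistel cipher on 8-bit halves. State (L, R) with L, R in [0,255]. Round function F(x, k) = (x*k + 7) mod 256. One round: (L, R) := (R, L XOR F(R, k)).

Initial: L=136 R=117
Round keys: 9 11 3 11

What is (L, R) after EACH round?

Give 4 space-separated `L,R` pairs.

Answer: 117,172 172,30 30,205 205,200

Derivation:
Round 1 (k=9): L=117 R=172
Round 2 (k=11): L=172 R=30
Round 3 (k=3): L=30 R=205
Round 4 (k=11): L=205 R=200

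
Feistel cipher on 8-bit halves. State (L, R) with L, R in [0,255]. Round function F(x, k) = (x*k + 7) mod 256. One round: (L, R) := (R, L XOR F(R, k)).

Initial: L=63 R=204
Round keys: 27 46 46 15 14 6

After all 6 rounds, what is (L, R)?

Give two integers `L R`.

Answer: 208 230

Derivation:
Round 1 (k=27): L=204 R=180
Round 2 (k=46): L=180 R=147
Round 3 (k=46): L=147 R=197
Round 4 (k=15): L=197 R=1
Round 5 (k=14): L=1 R=208
Round 6 (k=6): L=208 R=230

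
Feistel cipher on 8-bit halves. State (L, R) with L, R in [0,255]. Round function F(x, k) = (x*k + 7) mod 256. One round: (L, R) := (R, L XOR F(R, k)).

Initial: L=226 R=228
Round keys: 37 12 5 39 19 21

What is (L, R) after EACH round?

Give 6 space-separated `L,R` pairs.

Answer: 228,25 25,215 215,35 35,139 139,123 123,149

Derivation:
Round 1 (k=37): L=228 R=25
Round 2 (k=12): L=25 R=215
Round 3 (k=5): L=215 R=35
Round 4 (k=39): L=35 R=139
Round 5 (k=19): L=139 R=123
Round 6 (k=21): L=123 R=149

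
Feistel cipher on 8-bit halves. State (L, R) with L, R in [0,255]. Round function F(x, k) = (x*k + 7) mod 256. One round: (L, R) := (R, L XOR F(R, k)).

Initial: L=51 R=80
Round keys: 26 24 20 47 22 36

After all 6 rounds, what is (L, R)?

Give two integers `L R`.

Answer: 38 248

Derivation:
Round 1 (k=26): L=80 R=20
Round 2 (k=24): L=20 R=183
Round 3 (k=20): L=183 R=71
Round 4 (k=47): L=71 R=167
Round 5 (k=22): L=167 R=38
Round 6 (k=36): L=38 R=248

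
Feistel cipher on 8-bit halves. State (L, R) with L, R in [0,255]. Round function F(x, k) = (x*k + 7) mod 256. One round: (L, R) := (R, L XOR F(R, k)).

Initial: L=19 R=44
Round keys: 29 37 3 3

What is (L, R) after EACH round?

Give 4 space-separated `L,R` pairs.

Round 1 (k=29): L=44 R=16
Round 2 (k=37): L=16 R=123
Round 3 (k=3): L=123 R=104
Round 4 (k=3): L=104 R=68

Answer: 44,16 16,123 123,104 104,68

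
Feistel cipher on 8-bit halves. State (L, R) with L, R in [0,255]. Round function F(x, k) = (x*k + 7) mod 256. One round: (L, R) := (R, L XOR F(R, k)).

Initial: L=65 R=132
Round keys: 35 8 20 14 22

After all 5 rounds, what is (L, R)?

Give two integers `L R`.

Answer: 102 26

Derivation:
Round 1 (k=35): L=132 R=82
Round 2 (k=8): L=82 R=19
Round 3 (k=20): L=19 R=209
Round 4 (k=14): L=209 R=102
Round 5 (k=22): L=102 R=26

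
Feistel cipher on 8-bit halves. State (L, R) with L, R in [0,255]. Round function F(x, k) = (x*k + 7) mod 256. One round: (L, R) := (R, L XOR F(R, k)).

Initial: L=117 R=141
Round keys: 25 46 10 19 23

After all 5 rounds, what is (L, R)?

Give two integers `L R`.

Round 1 (k=25): L=141 R=185
Round 2 (k=46): L=185 R=200
Round 3 (k=10): L=200 R=110
Round 4 (k=19): L=110 R=249
Round 5 (k=23): L=249 R=8

Answer: 249 8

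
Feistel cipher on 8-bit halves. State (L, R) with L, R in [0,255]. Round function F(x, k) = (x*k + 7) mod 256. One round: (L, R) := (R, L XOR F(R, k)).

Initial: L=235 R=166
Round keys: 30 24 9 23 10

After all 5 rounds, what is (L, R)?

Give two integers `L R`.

Round 1 (k=30): L=166 R=144
Round 2 (k=24): L=144 R=33
Round 3 (k=9): L=33 R=160
Round 4 (k=23): L=160 R=70
Round 5 (k=10): L=70 R=99

Answer: 70 99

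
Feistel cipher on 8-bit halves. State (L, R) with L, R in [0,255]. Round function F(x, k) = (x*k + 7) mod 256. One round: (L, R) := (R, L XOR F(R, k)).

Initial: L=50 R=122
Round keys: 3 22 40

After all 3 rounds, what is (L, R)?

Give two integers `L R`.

Round 1 (k=3): L=122 R=71
Round 2 (k=22): L=71 R=91
Round 3 (k=40): L=91 R=120

Answer: 91 120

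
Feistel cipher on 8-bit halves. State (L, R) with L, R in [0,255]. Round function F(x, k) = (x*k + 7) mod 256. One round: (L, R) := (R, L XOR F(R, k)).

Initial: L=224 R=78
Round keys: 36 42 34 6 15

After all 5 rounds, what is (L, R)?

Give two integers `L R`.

Answer: 32 245

Derivation:
Round 1 (k=36): L=78 R=31
Round 2 (k=42): L=31 R=83
Round 3 (k=34): L=83 R=18
Round 4 (k=6): L=18 R=32
Round 5 (k=15): L=32 R=245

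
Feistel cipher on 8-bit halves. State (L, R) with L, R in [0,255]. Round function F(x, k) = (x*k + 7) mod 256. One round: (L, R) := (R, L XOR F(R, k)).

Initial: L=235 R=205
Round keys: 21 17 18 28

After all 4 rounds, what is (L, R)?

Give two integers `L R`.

Round 1 (k=21): L=205 R=51
Round 2 (k=17): L=51 R=167
Round 3 (k=18): L=167 R=246
Round 4 (k=28): L=246 R=72

Answer: 246 72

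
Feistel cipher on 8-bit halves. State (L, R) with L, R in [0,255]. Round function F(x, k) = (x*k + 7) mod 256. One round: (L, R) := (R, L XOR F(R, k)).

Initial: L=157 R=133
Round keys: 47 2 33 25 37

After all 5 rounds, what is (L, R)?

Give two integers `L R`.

Round 1 (k=47): L=133 R=239
Round 2 (k=2): L=239 R=96
Round 3 (k=33): L=96 R=136
Round 4 (k=25): L=136 R=47
Round 5 (k=37): L=47 R=90

Answer: 47 90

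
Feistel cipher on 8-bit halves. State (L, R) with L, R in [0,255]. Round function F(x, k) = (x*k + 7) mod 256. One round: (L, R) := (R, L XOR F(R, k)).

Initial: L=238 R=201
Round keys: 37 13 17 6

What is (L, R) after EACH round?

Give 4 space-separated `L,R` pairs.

Answer: 201,250 250,112 112,141 141,37

Derivation:
Round 1 (k=37): L=201 R=250
Round 2 (k=13): L=250 R=112
Round 3 (k=17): L=112 R=141
Round 4 (k=6): L=141 R=37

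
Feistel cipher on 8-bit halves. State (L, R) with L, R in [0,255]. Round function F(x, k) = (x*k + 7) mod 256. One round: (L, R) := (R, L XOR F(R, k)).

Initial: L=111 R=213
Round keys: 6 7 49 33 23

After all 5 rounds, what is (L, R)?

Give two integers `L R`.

Round 1 (k=6): L=213 R=106
Round 2 (k=7): L=106 R=56
Round 3 (k=49): L=56 R=213
Round 4 (k=33): L=213 R=68
Round 5 (k=23): L=68 R=246

Answer: 68 246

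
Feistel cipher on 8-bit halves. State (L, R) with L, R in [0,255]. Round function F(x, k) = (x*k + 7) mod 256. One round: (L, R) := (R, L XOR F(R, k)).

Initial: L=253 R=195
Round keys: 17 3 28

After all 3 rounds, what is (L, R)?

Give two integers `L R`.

Answer: 223 108

Derivation:
Round 1 (k=17): L=195 R=7
Round 2 (k=3): L=7 R=223
Round 3 (k=28): L=223 R=108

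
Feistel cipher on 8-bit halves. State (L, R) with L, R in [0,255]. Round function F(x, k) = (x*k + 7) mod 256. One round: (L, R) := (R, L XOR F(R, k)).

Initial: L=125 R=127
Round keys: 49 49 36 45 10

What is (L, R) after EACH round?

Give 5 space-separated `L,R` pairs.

Answer: 127,43 43,61 61,176 176,202 202,91

Derivation:
Round 1 (k=49): L=127 R=43
Round 2 (k=49): L=43 R=61
Round 3 (k=36): L=61 R=176
Round 4 (k=45): L=176 R=202
Round 5 (k=10): L=202 R=91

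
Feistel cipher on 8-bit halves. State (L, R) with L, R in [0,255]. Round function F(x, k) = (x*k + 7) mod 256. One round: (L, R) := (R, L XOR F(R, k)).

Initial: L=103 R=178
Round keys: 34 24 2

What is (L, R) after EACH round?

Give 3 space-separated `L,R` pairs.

Round 1 (k=34): L=178 R=204
Round 2 (k=24): L=204 R=149
Round 3 (k=2): L=149 R=253

Answer: 178,204 204,149 149,253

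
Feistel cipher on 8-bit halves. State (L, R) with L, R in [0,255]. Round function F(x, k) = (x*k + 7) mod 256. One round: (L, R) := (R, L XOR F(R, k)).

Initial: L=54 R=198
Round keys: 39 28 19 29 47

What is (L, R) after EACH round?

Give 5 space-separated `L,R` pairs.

Round 1 (k=39): L=198 R=7
Round 2 (k=28): L=7 R=13
Round 3 (k=19): L=13 R=249
Round 4 (k=29): L=249 R=49
Round 5 (k=47): L=49 R=255

Answer: 198,7 7,13 13,249 249,49 49,255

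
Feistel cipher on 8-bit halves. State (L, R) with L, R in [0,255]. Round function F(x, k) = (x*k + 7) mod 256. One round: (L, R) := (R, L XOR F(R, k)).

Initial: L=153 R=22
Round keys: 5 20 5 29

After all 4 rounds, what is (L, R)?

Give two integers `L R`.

Round 1 (k=5): L=22 R=236
Round 2 (k=20): L=236 R=97
Round 3 (k=5): L=97 R=0
Round 4 (k=29): L=0 R=102

Answer: 0 102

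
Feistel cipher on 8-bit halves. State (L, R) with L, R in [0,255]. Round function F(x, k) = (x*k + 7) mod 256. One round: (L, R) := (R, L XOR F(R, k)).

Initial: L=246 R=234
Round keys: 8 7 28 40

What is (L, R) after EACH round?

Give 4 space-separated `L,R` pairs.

Answer: 234,161 161,132 132,214 214,243

Derivation:
Round 1 (k=8): L=234 R=161
Round 2 (k=7): L=161 R=132
Round 3 (k=28): L=132 R=214
Round 4 (k=40): L=214 R=243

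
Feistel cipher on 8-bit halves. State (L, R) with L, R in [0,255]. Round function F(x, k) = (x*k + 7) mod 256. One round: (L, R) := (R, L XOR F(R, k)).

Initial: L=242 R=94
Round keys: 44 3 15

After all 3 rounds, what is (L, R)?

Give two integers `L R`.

Answer: 192 154

Derivation:
Round 1 (k=44): L=94 R=221
Round 2 (k=3): L=221 R=192
Round 3 (k=15): L=192 R=154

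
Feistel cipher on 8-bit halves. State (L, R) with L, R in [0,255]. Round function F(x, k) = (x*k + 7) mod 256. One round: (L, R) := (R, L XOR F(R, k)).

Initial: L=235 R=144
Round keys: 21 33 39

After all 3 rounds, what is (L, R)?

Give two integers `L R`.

Round 1 (k=21): L=144 R=60
Round 2 (k=33): L=60 R=83
Round 3 (k=39): L=83 R=144

Answer: 83 144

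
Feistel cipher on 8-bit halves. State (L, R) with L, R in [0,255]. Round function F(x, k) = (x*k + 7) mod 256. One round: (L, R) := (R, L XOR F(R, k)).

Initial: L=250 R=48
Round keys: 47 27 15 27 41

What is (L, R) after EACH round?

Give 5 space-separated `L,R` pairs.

Round 1 (k=47): L=48 R=45
Round 2 (k=27): L=45 R=246
Round 3 (k=15): L=246 R=92
Round 4 (k=27): L=92 R=77
Round 5 (k=41): L=77 R=0

Answer: 48,45 45,246 246,92 92,77 77,0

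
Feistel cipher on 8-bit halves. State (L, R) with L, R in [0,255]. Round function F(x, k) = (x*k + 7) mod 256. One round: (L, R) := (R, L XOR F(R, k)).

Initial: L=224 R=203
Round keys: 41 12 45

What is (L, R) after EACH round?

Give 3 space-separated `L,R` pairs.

Answer: 203,106 106,52 52,65

Derivation:
Round 1 (k=41): L=203 R=106
Round 2 (k=12): L=106 R=52
Round 3 (k=45): L=52 R=65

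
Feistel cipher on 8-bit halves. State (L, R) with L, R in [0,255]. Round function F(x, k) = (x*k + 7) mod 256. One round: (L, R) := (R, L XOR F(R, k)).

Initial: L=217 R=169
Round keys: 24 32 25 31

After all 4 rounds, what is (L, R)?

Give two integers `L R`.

Round 1 (k=24): L=169 R=6
Round 2 (k=32): L=6 R=110
Round 3 (k=25): L=110 R=195
Round 4 (k=31): L=195 R=202

Answer: 195 202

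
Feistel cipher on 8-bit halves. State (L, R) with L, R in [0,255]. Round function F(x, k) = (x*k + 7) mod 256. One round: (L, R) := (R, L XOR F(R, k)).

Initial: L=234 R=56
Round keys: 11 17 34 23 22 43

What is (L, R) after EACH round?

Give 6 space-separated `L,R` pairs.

Answer: 56,133 133,228 228,202 202,201 201,135 135,125

Derivation:
Round 1 (k=11): L=56 R=133
Round 2 (k=17): L=133 R=228
Round 3 (k=34): L=228 R=202
Round 4 (k=23): L=202 R=201
Round 5 (k=22): L=201 R=135
Round 6 (k=43): L=135 R=125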